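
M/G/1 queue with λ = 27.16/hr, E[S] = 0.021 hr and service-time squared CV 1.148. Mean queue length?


ρ = λ·E[S] = 27.16·0.021 = 0.5704
Lq = ρ²(1+C_s²)/(2(1−ρ)) = 0.3253·(1+1.148)/(2·0.4296)
= 0.3253·2.1480/0.8593 = 0.81320

Final: 0.81320


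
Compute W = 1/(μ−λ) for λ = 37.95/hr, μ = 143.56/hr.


W = 1/(μ−λ) = 1/(143.56 − 37.95) = 1/105.61 = 0.009469 hr

Final: 0.009469 hr


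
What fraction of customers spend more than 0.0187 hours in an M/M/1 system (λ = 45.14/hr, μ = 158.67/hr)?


W ~ Exponential(μ−λ) for M/M/1.
μ − λ = 158.67 − 45.14 = 113.5300
P(W > t) = e^{−(μ−λ)t} = e^{−2.1230} = 0.119671

Final: 0.119671


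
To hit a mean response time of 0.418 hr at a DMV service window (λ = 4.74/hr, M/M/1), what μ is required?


W = 1/(μ−λ) ⇒ μ − λ = 1/W = 1/0.418 = 2.3923
μ = λ + 1/W = 4.74 + 2.3923 = 7.1323 per hr

Final: 7.1323 /hr


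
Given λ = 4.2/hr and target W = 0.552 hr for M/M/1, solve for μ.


W = 1/(μ−λ) ⇒ μ − λ = 1/W = 1/0.552 = 1.8116
μ = λ + 1/W = 4.2 + 1.8116 = 6.0116 per hr

Final: 6.0116 /hr


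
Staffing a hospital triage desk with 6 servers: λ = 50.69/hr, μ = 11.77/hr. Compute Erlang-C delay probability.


a = λ/μ = 4.3067; ρ = a/6 = 0.7178
P₀ = 0.011631 (from M/M/c formula)
C(c,a) = [a^c/(c!(1−ρ))]·P₀ = [6380.79762/(720·0.2822)]·0.011631
= 31.40240·0.011631 = 0.365242

Final: 0.365242


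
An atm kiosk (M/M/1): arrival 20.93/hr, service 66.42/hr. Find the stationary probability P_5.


ρ = 20.93/66.42 = 0.3151
P_n = (1−ρ)·ρ^n = (1 − 0.3151)·0.3151^5 = 0.6849·0.003107 = 0.002128

Final: 0.002128


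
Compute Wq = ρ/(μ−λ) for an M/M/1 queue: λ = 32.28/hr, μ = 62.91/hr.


ρ = 32.28/62.91 = 0.5131
Wq = ρ/(μ−λ) = 0.5131/(62.91 − 32.28) = 0.5131/30.63 = 0.01675 hr

Final: 0.01675 hr


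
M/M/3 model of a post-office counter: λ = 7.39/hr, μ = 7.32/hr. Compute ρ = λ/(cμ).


ρ = λ/(cμ) = 7.39/(3·7.32) = 7.39/21.96 = 0.3365

Final: 0.3365


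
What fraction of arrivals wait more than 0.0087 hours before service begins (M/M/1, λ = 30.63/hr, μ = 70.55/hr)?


ρ = 30.63/70.55 = 0.4342
P(Wq > t) = ρ·e^{−(μ−λ)t} = 0.4342·e^{−0.3473}
= 0.4342·0.706590 = 0.306773

Final: 0.306773


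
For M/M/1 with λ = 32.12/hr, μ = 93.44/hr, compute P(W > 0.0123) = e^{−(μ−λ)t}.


W ~ Exponential(μ−λ) for M/M/1.
μ − λ = 93.44 − 32.12 = 61.3200
P(W > t) = e^{−(μ−λ)t} = e^{−0.7542} = 0.470370

Final: 0.470370


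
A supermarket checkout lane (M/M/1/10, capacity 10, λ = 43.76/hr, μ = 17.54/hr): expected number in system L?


ρ = 43.76/17.54 = 2.4949
L = ρ[1 − (K+1)ρ^K + Kρ^(K+1)] / [(1−ρ)(1−ρ^(K+1))]
Numerator: 2.4949·(1 − 11·9342.804106 + 10·23309.071135) = 325133.472279
Denominator: (-1.4949)·(-23308.071135) = 34842.509986
L = 325133.472279/34842.509986 = 9.3315

Final: 9.3315


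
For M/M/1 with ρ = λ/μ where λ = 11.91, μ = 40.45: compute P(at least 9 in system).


ρ = 11.91/40.45 = 0.2944
P(N ≥ n) = ρ^n = 0.2944^9 = 0.00001663

Final: 0.00001663


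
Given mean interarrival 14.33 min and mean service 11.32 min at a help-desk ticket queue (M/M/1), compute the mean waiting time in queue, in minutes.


λ = 60/14.33 = 4.1870 /hr
μ = 60/11.32 = 5.3004 /hr
ρ = λ/μ = 4.1870/5.3004 = 0.7900
Wq = ρ/(μ−λ) = 0.7900/(5.3004−4.1870) = 0.70954 hr
In minutes: 0.70954·60 = 42.572 min

Final: 42.572 min


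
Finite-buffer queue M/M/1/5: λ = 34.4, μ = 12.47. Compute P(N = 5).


ρ = λ/μ = 34.4/12.47 = 2.7586
P_K = (1−ρ)ρ^K/(1−ρ^(K+1)) = (-1.7586·159.757018)/(1 − 440.709015)
= -280.951997/-439.709015 = 0.638950

Final: 0.638950


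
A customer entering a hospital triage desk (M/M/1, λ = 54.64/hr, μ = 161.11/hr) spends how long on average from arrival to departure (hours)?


W = 1/(μ−λ) = 1/(161.11 − 54.64) = 1/106.47 = 0.009392 hr

Final: 0.009392 hr


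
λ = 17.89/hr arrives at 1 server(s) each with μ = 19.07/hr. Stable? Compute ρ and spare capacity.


Total capacity cμ = 1·19.07 = 19.07/hr
ρ = λ/(cμ) = 17.89/19.07 = 0.9381
Stable ⇔ ρ < 1: YES
Spare capacity = cμ − λ = 19.07 − 17.89 = 1.18/hr

Final: ρ = 0.9381; stable; margin = 1.18/hr


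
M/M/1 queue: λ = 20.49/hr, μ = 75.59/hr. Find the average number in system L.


ρ = λ/μ = 20.49/75.59 = 0.2711
L = ρ/(1−ρ) = 0.2711/(1 − 0.2711) = 0.2711/0.7289 = 0.3719

Final: 0.3719


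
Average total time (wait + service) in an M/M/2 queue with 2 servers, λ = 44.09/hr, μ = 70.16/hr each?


a = 0.6284; ρ = 0.3142; P₀ = 0.521826
Lq = P₀·a^c·ρ/(c!(1−ρ)²) = 0.06884
Wq = Lq/λ = 0.06884/44.09 = 0.001561 hr
W = Wq + 1/μ = 0.001561 + 0.01425 = 0.01581 hr

Final: 0.01581 hr


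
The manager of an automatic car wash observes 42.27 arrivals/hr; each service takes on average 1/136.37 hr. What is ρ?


ρ = λ/μ = 42.27/136.37 = 0.3100

Final: 0.3100


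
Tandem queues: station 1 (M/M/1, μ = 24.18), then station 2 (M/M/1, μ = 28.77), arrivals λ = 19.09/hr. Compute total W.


Each node sees arrival rate λ = 19.09/hr (tandem ⇒ throughput preserved).
W₁ = 1/(μ₁−λ) = 1/(24.18−19.09) = 0.19646 hr
W₂ = 1/(μ₂−λ) = 1/(28.77−19.09) = 0.10331 hr
W_total = W₁ + W₂ = 0.19646 + 0.10331 = 0.29977 hr

Final: 0.29977 hr


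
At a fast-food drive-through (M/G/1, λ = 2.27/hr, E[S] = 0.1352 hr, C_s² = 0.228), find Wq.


ρ = λ·E[S] = 2.27·0.1352 = 0.3069
E[S²] = E[S]²(1+C_s²) = 0.1352²·(1+0.228) = 0.022447
Wq = λ·E[S²]/(2(1−ρ)) = 2.27·0.022447/(2·0.6931) = 0.03676 hr

Final: 0.03676 hr


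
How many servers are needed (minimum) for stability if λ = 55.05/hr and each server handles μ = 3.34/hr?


Stability requires cμ > λ ⇔ c > λ/μ.
λ/μ = 55.05/3.34 = 16.4820
Minimum integer c = ⌊16.4820⌋ + 1 = 17
Check: 17·3.34 = 56.78 > 55.05, while 16·3.34 = 53.44 ≤ 55.05

Final: 17 servers


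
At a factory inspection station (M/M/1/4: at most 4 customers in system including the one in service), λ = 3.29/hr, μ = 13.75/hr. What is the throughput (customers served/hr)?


ρ = 0.2393; P_K = (1−ρ)ρ^4/(1−ρ^5) = 0.002495
λ_eff = λ(1 − P_K) = 3.29·(1 − 0.002495) = 3.29·0.997505 = 3.2818 /hr

Final: 3.2818 /hr


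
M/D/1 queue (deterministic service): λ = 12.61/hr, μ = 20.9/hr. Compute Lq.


ρ = 12.61/20.9 = 0.6033
M/D/1: Lq = ρ²/(2(1−ρ)) = 0.3640/(2·0.3967) = 0.45888

Final: 0.45888


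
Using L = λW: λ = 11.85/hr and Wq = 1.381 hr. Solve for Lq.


Lq = λWq = 11.85·1.381 = 16.3649

Final: 16.3649


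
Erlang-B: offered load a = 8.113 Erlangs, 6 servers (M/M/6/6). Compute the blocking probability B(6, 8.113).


B(c,a) = (a^c/c!) / Σ_{k=0}^{c} a^k/k!
a^6/6! = 396.055783
Σ terms (k=0..6): 1.00000 + 8.11300 + 32.91038 + 89.00065 + 180.51557 + 292.90456 + 396.05578 = 1000.499946
B = 396.055783/1000.499946 = 0.395858

Final: 0.395858


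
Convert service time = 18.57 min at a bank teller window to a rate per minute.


μ = 1/(service time) in consistent units.
1 minute = 1 min, so μ = 1/18.57 = 0.05385 per minute

Final: 0.05385 /min


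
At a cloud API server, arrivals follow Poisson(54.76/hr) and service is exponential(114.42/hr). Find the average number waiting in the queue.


ρ = 54.76/114.42 = 0.4786
Lq = ρ²/(1−ρ) = 0.2290/0.5214 = 0.4393

Final: 0.4393


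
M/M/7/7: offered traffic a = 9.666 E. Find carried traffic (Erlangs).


B(7,9.666) = 0.393832 (Erlang-B)
Carried load = a(1 − B) = 9.666·(1 − 0.393832) = 9.666·0.606168 = 5.8592 E

Final: 5.8592 Erlangs


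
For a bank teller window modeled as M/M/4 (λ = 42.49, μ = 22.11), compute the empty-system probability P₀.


a = λ/μ = 42.49/22.11 = 1.9218; ρ = a/c = 0.4804
Σ_{k=0}^{3} a^k/k! (terms k=0..3) = 1.00000 + 1.92175 + 1.84657 + 1.18289 = 5.95121
Tail: a^4/(4!(1−ρ)) = 13.63930/(24·0.5196) = 1.09382
P₀ = 1/(5.95121 + 1.09382) = 1/7.04503 = 0.141944

Final: 0.141944


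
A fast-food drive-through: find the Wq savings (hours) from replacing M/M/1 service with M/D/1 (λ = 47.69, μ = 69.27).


ρ = 47.69/69.27 = 0.6885
Wq(M/M/1) = ρ/(μ−λ) = 0.6885/21.58 = 0.03190 hr
Wq(M/D/1) = ρ/(2(μ−λ)) = 0.01595 hr
Savings = 0.03190 − 0.01595 = 0.01595 hr

Final: 0.01595 hr


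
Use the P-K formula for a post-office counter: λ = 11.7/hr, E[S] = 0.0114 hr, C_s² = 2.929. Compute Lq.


ρ = λ·E[S] = 11.7·0.0114 = 0.1334
Lq = ρ²(1+C_s²)/(2(1−ρ)) = 0.01779·(1+2.929)/(2·0.8666)
= 0.01779·3.9290/1.7332 = 0.04033

Final: 0.04033


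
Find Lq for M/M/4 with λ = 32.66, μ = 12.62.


a = λ/μ = 2.5880; ρ = a/4 = 0.6470
P₀ = 0.066137
Lq = P₀·a^c·ρ / (c!·(1−ρ)²) = 0.066137·44.85670·0.6470/(24·0.12462)
= 0.64177

Final: 0.64177


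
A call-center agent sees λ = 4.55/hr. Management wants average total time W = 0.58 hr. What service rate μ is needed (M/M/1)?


W = 1/(μ−λ) ⇒ μ − λ = 1/W = 1/0.58 = 1.7241
μ = λ + 1/W = 4.55 + 1.7241 = 6.2741 per hr

Final: 6.2741 /hr


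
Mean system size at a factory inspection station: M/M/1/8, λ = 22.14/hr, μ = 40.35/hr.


ρ = 22.14/40.35 = 0.5487
L = ρ[1 − (K+1)ρ^K + Kρ^(K+1)] / [(1−ρ)(1−ρ^(K+1))]
Numerator: 0.5487·(1 − 9·0.008216 + 8·0.004508) = 0.527914
Denominator: (0.4513)·(0.995492) = 0.449267
L = 0.527914/0.449267 = 1.1751

Final: 1.1751


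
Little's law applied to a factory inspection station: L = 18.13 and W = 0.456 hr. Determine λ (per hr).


λ = L/W = 18.13/0.456 = 39.7588 /hr

Final: 39.7588 /hr


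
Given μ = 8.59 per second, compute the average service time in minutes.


Mean service time = 1/μ = 1/8.59 second = 0.11641 second
In minutes: 0.11641 × 0.0166667 = 0.001940 min

Final: 0.001940 min


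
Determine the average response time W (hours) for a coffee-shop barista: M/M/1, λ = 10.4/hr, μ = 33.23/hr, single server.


W = 1/(μ−λ) = 1/(33.23 − 10.4) = 1/22.83 = 0.04380 hr

Final: 0.04380 hr


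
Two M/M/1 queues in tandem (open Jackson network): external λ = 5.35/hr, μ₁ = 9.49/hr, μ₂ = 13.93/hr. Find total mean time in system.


Each node sees arrival rate λ = 5.35/hr (tandem ⇒ throughput preserved).
W₁ = 1/(μ₁−λ) = 1/(9.49−5.35) = 0.24155 hr
W₂ = 1/(μ₂−λ) = 1/(13.93−5.35) = 0.11655 hr
W_total = W₁ + W₂ = 0.24155 + 0.11655 = 0.35810 hr

Final: 0.35810 hr


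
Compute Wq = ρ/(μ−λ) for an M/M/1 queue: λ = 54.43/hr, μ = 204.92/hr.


ρ = 54.43/204.92 = 0.2656
Wq = ρ/(μ−λ) = 0.2656/(204.92 − 54.43) = 0.2656/150.49 = 0.001765 hr

Final: 0.001765 hr


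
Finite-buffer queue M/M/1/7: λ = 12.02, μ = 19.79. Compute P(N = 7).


ρ = λ/μ = 12.02/19.79 = 0.6074
P_K = (1−ρ)ρ^K/(1−ρ^(K+1)) = (0.3926·0.030494)/(1 − 0.018521)
= 0.011973/0.981479 = 0.012198

Final: 0.012198


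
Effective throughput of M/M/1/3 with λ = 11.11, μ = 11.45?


ρ = 0.9703; P_K = (1−ρ)ρ^3/(1−ρ^4) = 0.238812
λ_eff = λ(1 − P_K) = 11.11·(1 − 0.238812) = 11.11·0.761188 = 8.4568 /hr

Final: 8.4568 /hr


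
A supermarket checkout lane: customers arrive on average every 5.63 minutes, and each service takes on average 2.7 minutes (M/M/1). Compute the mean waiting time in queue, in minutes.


λ = 60/5.63 = 10.6572 /hr
μ = 60/2.7 = 22.2222 /hr
ρ = λ/μ = 10.6572/22.2222 = 0.4796
Wq = ρ/(μ−λ) = 0.4796/(22.2222−10.6572) = 0.04147 hr
In minutes: 0.04147·60 = 2.488 min

Final: 2.488 min


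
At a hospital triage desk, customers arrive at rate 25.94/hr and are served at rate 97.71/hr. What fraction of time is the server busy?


ρ = λ/μ = 25.94/97.71 = 0.2655

Final: 0.2655


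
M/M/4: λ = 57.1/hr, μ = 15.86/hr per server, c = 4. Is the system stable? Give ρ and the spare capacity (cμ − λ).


Total capacity cμ = 4·15.86 = 63.44/hr
ρ = λ/(cμ) = 57.1/63.44 = 0.9001
Stable ⇔ ρ < 1: YES
Spare capacity = cμ − λ = 63.44 − 57.1 = 6.34/hr

Final: ρ = 0.9001; stable; margin = 6.34/hr


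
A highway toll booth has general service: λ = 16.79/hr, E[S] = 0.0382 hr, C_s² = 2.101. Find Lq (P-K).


ρ = λ·E[S] = 16.79·0.0382 = 0.6414
Lq = ρ²(1+C_s²)/(2(1−ρ)) = 0.4114·(1+2.101)/(2·0.3586)
= 0.4114·3.1010/0.7172 = 1.77854

Final: 1.77854


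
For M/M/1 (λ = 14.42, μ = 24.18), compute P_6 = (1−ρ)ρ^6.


ρ = 14.42/24.18 = 0.5964
P_n = (1−ρ)·ρ^n = (1 − 0.5964)·0.5964^6 = 0.4036·0.044984 = 0.018157

Final: 0.018157


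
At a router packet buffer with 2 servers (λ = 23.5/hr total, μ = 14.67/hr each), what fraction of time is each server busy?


ρ = λ/(cμ) = 23.5/(2·14.67) = 23.5/29.34 = 0.8010

Final: 0.8010


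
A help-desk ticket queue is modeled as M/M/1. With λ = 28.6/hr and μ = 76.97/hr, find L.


ρ = λ/μ = 28.6/76.97 = 0.3716
L = ρ/(1−ρ) = 0.3716/(1 − 0.3716) = 0.3716/0.6284 = 0.5913

Final: 0.5913


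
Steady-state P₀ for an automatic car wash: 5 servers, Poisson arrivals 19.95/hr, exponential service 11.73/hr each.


a = λ/μ = 19.95/11.73 = 1.7008; ρ = a/c = 0.3402
Σ_{k=0}^{4} a^k/k! (terms k=0..4) = 1.00000 + 1.70077 + 1.44630 + 0.81994 + 0.34863 = 5.31565
Tail: a^5/(5!(1−ρ)) = 14.23064/(120·0.6598) = 0.17972
P₀ = 1/(5.31565 + 0.17972) = 1/5.49537 = 0.181971

Final: 0.181971


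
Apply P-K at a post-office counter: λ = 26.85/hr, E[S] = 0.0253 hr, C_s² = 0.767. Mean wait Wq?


ρ = λ·E[S] = 26.85·0.0253 = 0.6793
E[S²] = E[S]²(1+C_s²) = 0.0253²·(1+0.767) = 0.001131
Wq = λ·E[S²]/(2(1−ρ)) = 26.85·0.001131/(2·0.3207) = 0.04735 hr

Final: 0.04735 hr


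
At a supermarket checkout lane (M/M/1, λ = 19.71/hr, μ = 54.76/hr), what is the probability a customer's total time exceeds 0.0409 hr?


W ~ Exponential(μ−λ) for M/M/1.
μ − λ = 54.76 − 19.71 = 35.0500
P(W > t) = e^{−(μ−λ)t} = e^{−1.4335} = 0.238462

Final: 0.238462


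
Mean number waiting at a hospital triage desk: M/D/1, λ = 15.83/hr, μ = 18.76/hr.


ρ = 15.83/18.76 = 0.8438
M/D/1: Lq = ρ²/(2(1−ρ)) = 0.7120/(2·0.1562) = 2.27946

Final: 2.27946


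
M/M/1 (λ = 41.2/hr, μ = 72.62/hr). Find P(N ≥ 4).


ρ = 41.2/72.62 = 0.5673
P(N ≥ n) = ρ^n = 0.5673^4 = 0.103601

Final: 0.103601


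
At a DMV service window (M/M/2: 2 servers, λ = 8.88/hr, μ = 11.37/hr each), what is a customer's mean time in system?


a = 0.7810; ρ = 0.3905; P₀ = 0.438330
Lq = P₀·a^c·ρ/(c!(1−ρ)²) = 0.14052
Wq = Lq/λ = 0.14052/8.88 = 0.01582 hr
W = Wq + 1/μ = 0.01582 + 0.08795 = 0.10378 hr

Final: 0.10378 hr


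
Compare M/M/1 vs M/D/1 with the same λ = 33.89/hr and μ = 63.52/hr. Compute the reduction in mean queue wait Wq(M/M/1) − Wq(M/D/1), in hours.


ρ = 33.89/63.52 = 0.5335
Wq(M/M/1) = ρ/(μ−λ) = 0.5335/29.63 = 0.01801 hr
Wq(M/D/1) = ρ/(2(μ−λ)) = 0.009003 hr
Savings = 0.01801 − 0.009003 = 0.009003 hr

Final: 0.009003 hr


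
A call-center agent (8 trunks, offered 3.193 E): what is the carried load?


B(8,3.193) = 0.011062 (Erlang-B)
Carried load = a(1 − B) = 3.193·(1 − 0.011062) = 3.193·0.988938 = 3.1577 E

Final: 3.1577 Erlangs


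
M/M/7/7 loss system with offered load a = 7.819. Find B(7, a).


B(c,a) = (a^c/c!) / Σ_{k=0}^{c} a^k/k!
a^7/7! = 354.509563
Σ terms (k=0..7): 1.00000 + 7.81900 + 30.56838 + 79.67139 + 155.73765 + 243.54253 + 317.37651 + 354.50956 = 1190.225026
B = 354.509563/1190.225026 = 0.297851

Final: 0.297851


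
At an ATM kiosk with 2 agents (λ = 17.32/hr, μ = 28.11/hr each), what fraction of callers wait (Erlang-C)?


a = λ/μ = 0.6162; ρ = a/2 = 0.3081
P₀ = 0.528964 (from M/M/c formula)
C(c,a) = [a^c/(c!(1−ρ))]·P₀ = [0.37964/(2·0.6919)]·0.528964
= 0.27434·0.528964 = 0.145115

Final: 0.145115


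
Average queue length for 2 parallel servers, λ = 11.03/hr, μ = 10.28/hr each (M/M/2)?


a = λ/μ = 1.0730; ρ = a/2 = 0.5365
P₀ = 0.301678
Lq = P₀·a^c·ρ / (c!·(1−ρ)²) = 0.301678·1.15124·0.5365/(2·0.21485)
= 0.43360

Final: 0.43360


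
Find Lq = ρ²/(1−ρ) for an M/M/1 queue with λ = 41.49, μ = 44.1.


ρ = 41.49/44.1 = 0.9408
Lq = ρ²/(1−ρ) = 0.8851/0.05918 = 14.9557

Final: 14.9557


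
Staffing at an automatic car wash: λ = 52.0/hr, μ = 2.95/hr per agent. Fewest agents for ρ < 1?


Stability requires cμ > λ ⇔ c > λ/μ.
λ/μ = 52.0/2.95 = 17.6271
Minimum integer c = ⌊17.6271⌋ + 1 = 18
Check: 18·2.95 = 53.10 > 52.0, while 17·2.95 = 50.15 ≤ 52.0

Final: 18 servers


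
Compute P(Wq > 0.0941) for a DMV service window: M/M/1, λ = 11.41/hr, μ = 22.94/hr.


ρ = 11.41/22.94 = 0.4974
P(Wq > t) = ρ·e^{−(μ−λ)t} = 0.4974·e^{−1.0850}
= 0.4974·0.337911 = 0.168072

Final: 0.168072


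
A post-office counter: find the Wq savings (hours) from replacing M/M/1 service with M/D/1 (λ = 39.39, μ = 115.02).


ρ = 39.39/115.02 = 0.3425
Wq(M/M/1) = ρ/(μ−λ) = 0.3425/75.63 = 0.004528 hr
Wq(M/D/1) = ρ/(2(μ−λ)) = 0.002264 hr
Savings = 0.004528 − 0.002264 = 0.002264 hr

Final: 0.002264 hr


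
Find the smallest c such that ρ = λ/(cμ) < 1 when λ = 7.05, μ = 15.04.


Stability requires cμ > λ ⇔ c > λ/μ.
λ/μ = 7.05/15.04 = 0.4688
Minimum integer c = ⌊0.4688⌋ + 1 = 1
Check: 1·15.04 = 15.04 > 7.05, while 0·15.04 = 0.00 ≤ 7.05

Final: 1 servers


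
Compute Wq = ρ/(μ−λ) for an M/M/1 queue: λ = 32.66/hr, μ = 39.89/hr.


ρ = 32.66/39.89 = 0.8188
Wq = ρ/(μ−λ) = 0.8188/(39.89 − 32.66) = 0.8188/7.23 = 0.1132 hr

Final: 0.1132 hr


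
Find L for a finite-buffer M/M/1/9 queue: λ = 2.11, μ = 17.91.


ρ = 2.11/17.91 = 0.1178
L = ρ[1 − (K+1)ρ^K + Kρ^(K+1)] / [(1−ρ)(1−ρ^(K+1))]
Numerator: 0.1178·(1 − 10·0.000000004372 + 9·5.151e-10) = 0.117811
Denominator: (0.8822)·(1.000000) = 0.882189
L = 0.117811/0.882189 = 0.1335

Final: 0.1335


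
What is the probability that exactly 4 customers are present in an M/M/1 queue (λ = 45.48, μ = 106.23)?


ρ = 45.48/106.23 = 0.4281
P_n = (1−ρ)·ρ^n = (1 − 0.4281)·0.4281^4 = 0.5719·0.033596 = 0.019213

Final: 0.019213


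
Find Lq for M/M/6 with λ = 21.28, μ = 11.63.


a = λ/μ = 1.8298; ρ = a/6 = 0.3050
P₀ = 0.160316
Lq = P₀·a^c·ρ / (c!·(1−ρ)²) = 0.160316·37.52766·0.3050/(720·0.48308)
= 0.005275

Final: 0.005275


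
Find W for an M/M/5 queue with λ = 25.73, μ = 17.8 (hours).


a = 1.4455; ρ = 0.2891; P₀ = 0.235320
Lq = P₀·a^c·ρ/(c!(1−ρ)²) = 0.007080
Wq = Lq/λ = 0.007080/25.73 = 0.0002752 hr
W = Wq + 1/μ = 0.0002752 + 0.05618 = 0.05645 hr

Final: 0.05645 hr


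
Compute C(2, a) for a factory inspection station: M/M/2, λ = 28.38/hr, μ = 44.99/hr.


a = λ/μ = 0.6308; ρ = a/2 = 0.3154
P₀ = 0.520446 (from M/M/c formula)
C(c,a) = [a^c/(c!(1−ρ))]·P₀ = [0.39792/(2·0.6846)]·0.520446
= 0.29062·0.520446 = 0.151253

Final: 0.151253


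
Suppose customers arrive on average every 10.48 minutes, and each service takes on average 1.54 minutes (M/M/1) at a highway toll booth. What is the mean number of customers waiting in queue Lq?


λ = 60/10.48 = 5.7252 /hr
μ = 60/1.54 = 38.9610 /hr
ρ = λ/μ = 5.7252/38.9610 = 0.1469
Lq = ρ²/(1−ρ) = 0.02159/0.8531 = 0.02531

Final: 0.02531


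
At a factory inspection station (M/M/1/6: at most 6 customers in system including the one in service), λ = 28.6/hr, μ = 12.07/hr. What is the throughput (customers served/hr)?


ρ = 2.3695; P_K = (1−ρ)ρ^6/(1−ρ^7) = 0.579353
λ_eff = λ(1 − P_K) = 28.6·(1 − 0.579353) = 28.6·0.420647 = 12.0305 /hr

Final: 12.0305 /hr


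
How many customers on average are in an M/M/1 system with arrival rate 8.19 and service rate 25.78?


ρ = λ/μ = 8.19/25.78 = 0.3177
L = ρ/(1−ρ) = 0.3177/(1 − 0.3177) = 0.3177/0.6823 = 0.4656

Final: 0.4656


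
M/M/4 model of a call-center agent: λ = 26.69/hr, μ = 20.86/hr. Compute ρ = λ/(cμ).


ρ = λ/(cμ) = 26.69/(4·20.86) = 26.69/83.44 = 0.3199

Final: 0.3199


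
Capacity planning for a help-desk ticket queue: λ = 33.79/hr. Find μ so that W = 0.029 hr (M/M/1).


W = 1/(μ−λ) ⇒ μ − λ = 1/W = 1/0.029 = 34.4828
μ = λ + 1/W = 33.79 + 34.4828 = 68.2728 per hr

Final: 68.2728 /hr


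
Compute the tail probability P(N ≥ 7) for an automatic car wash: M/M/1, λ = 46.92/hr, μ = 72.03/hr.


ρ = 46.92/72.03 = 0.6514
P(N ≥ n) = ρ^n = 0.6514^7 = 0.049764

Final: 0.049764


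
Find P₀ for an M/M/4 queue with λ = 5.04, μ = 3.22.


a = λ/μ = 5.04/3.22 = 1.5652; ρ = a/c = 0.3913
Σ_{k=0}^{3} a^k/k! (terms k=0..3) = 1.00000 + 1.56522 + 1.22495 + 0.63911 = 4.42928
Tail: a^4/(4!(1−ρ)) = 6.00204/(24·0.6087) = 0.41085
P₀ = 1/(4.42928 + 0.41085) = 1/4.84013 = 0.206606

Final: 0.206606


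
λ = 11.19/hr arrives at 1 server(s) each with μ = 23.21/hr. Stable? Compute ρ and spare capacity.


Total capacity cμ = 1·23.21 = 23.21/hr
ρ = λ/(cμ) = 11.19/23.21 = 0.4821
Stable ⇔ ρ < 1: YES
Spare capacity = cμ − λ = 23.21 − 11.19 = 12.02/hr

Final: ρ = 0.4821; stable; margin = 12.02/hr


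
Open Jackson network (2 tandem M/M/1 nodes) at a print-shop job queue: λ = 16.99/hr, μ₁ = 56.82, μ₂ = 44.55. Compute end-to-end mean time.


Each node sees arrival rate λ = 16.99/hr (tandem ⇒ throughput preserved).
W₁ = 1/(μ₁−λ) = 1/(56.82−16.99) = 0.02511 hr
W₂ = 1/(μ₂−λ) = 1/(44.55−16.99) = 0.03628 hr
W_total = W₁ + W₂ = 0.02511 + 0.03628 = 0.06139 hr

Final: 0.06139 hr


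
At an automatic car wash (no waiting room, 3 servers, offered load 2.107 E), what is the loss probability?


B(c,a) = (a^c/c!) / Σ_{k=0}^{c} a^k/k!
a^3/3! = 1.558987
Σ terms (k=0..3): 1.00000 + 2.10700 + 2.21972 + 1.55899 = 6.885711
B = 1.558987/6.885711 = 0.226409

Final: 0.226409


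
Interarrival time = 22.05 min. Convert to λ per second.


λ = 1/(interarrival time) in consistent units.
1 second = 0.0166667 min, so λ = 0.0166667/22.05 = 0.0007559 per second

Final: 0.0007559 /sec


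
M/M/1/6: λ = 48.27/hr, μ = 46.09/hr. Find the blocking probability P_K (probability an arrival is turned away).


ρ = λ/μ = 48.27/46.09 = 1.0473
P_K = (1−ρ)ρ^K/(1−ρ^(K+1)) = (-0.04730·1.319543)/(1 − 1.381956)
= -0.062413/-0.381956 = 0.163403

Final: 0.163403


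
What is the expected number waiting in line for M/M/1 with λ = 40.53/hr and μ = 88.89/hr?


ρ = 40.53/88.89 = 0.4560
Lq = ρ²/(1−ρ) = 0.2079/0.5440 = 0.3821

Final: 0.3821


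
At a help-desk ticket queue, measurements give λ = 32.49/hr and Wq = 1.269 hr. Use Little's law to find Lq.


Lq = λWq = 32.49·1.269 = 41.2298

Final: 41.2298


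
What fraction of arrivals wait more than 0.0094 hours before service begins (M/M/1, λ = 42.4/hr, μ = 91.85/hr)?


ρ = 42.4/91.85 = 0.4616
P(Wq > t) = ρ·e^{−(μ−λ)t} = 0.4616·e^{−0.4648}
= 0.4616·0.628242 = 0.290010

Final: 0.290010


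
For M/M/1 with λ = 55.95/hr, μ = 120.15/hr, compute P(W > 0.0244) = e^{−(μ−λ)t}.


W ~ Exponential(μ−λ) for M/M/1.
μ − λ = 120.15 − 55.95 = 64.2000
P(W > t) = e^{−(μ−λ)t} = e^{−1.5665} = 0.208779

Final: 0.208779


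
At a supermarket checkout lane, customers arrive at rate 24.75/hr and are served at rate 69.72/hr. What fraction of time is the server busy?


ρ = λ/μ = 24.75/69.72 = 0.3550

Final: 0.3550


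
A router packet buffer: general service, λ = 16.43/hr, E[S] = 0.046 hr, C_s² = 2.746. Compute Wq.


ρ = λ·E[S] = 16.43·0.046 = 0.7558
E[S²] = E[S]²(1+C_s²) = 0.046²·(1+2.746) = 0.007927
Wq = λ·E[S²]/(2(1−ρ)) = 16.43·0.007927/(2·0.2442) = 0.26663 hr

Final: 0.26663 hr


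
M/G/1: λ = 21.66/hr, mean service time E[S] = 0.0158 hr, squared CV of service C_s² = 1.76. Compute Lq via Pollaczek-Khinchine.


ρ = λ·E[S] = 21.66·0.0158 = 0.3422
Lq = ρ²(1+C_s²)/(2(1−ρ)) = 0.1171·(1+1.76)/(2·0.6578)
= 0.1171·2.7600/1.3155 = 0.24572

Final: 0.24572


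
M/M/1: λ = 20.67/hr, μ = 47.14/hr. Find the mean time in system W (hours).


W = 1/(μ−λ) = 1/(47.14 − 20.67) = 1/26.47 = 0.03778 hr

Final: 0.03778 hr


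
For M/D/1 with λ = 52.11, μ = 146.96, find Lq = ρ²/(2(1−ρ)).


ρ = 52.11/146.96 = 0.3546
M/D/1: Lq = ρ²/(2(1−ρ)) = 0.1257/(2·0.6454) = 0.09740

Final: 0.09740


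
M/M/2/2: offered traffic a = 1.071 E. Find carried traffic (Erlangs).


B(2,1.071) = 0.216871 (Erlang-B)
Carried load = a(1 − B) = 1.071·(1 − 0.216871) = 1.071·0.783129 = 0.8387 E

Final: 0.8387 Erlangs


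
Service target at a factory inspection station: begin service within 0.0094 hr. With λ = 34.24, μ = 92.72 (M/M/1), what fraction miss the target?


ρ = 34.24/92.72 = 0.3693
P(Wq > t) = ρ·e^{−(μ−λ)t} = 0.3693·e^{−0.5497}
= 0.3693·0.577116 = 0.213120

Final: 0.213120


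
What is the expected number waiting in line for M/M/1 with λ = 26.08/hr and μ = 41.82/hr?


ρ = 26.08/41.82 = 0.6236
Lq = ρ²/(1−ρ) = 0.3889/0.3764 = 1.0333

Final: 1.0333


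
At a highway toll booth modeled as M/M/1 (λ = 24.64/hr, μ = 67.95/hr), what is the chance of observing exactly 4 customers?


ρ = 24.64/67.95 = 0.3626
P_n = (1−ρ)·ρ^n = (1 − 0.3626)·0.3626^4 = 0.6374·0.017290 = 0.011021

Final: 0.011021


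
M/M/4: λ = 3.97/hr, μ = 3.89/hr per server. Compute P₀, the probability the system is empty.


a = λ/μ = 3.97/3.89 = 1.0206; ρ = a/c = 0.2551
Σ_{k=0}^{3} a^k/k! (terms k=0..3) = 1.00000 + 1.02057 + 0.52078 + 0.17716 = 2.71850
Tail: a^4/(4!(1−ρ)) = 1.08483/(24·0.7449) = 0.06068
P₀ = 1/(2.71850 + 0.06068) = 1/2.77919 = 0.359817

Final: 0.359817


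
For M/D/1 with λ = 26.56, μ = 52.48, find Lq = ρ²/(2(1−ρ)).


ρ = 26.56/52.48 = 0.5061
M/D/1: Lq = ρ²/(2(1−ρ)) = 0.2561/(2·0.4939) = 0.25930

Final: 0.25930


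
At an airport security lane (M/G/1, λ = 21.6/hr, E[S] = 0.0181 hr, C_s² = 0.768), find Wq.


ρ = λ·E[S] = 21.6·0.0181 = 0.3910
E[S²] = E[S]²(1+C_s²) = 0.0181²·(1+0.768) = 0.0005792
Wq = λ·E[S²]/(2(1−ρ)) = 21.6·0.0005792/(2·0.6090) = 0.01027 hr

Final: 0.01027 hr


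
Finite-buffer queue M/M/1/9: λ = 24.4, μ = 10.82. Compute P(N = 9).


ρ = λ/μ = 24.4/10.82 = 2.2551
P_K = (1−ρ)ρ^K/(1−ρ^(K+1)) = (-1.2551·1508.214425)/(1 − 3401.148980)
= -1892.934555/-3400.148980 = 0.556721

Final: 0.556721


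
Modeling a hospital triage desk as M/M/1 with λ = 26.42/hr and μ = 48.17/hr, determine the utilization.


ρ = λ/μ = 26.42/48.17 = 0.5485

Final: 0.5485


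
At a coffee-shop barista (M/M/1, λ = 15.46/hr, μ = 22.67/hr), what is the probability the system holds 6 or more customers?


ρ = 15.46/22.67 = 0.6820
P(N ≥ n) = ρ^n = 0.6820^6 = 0.100588

Final: 0.100588


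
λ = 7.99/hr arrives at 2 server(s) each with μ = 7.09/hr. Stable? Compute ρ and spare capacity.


Total capacity cμ = 2·7.09 = 14.18/hr
ρ = λ/(cμ) = 7.99/14.18 = 0.5635
Stable ⇔ ρ < 1: YES
Spare capacity = cμ − λ = 14.18 − 7.99 = 6.19/hr

Final: ρ = 0.5635; stable; margin = 6.19/hr


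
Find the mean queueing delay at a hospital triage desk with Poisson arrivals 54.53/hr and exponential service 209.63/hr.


ρ = 54.53/209.63 = 0.2601
Wq = ρ/(μ−λ) = 0.2601/(209.63 − 54.53) = 0.2601/155.10 = 0.001677 hr

Final: 0.001677 hr


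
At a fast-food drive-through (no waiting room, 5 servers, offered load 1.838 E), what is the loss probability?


B(c,a) = (a^c/c!) / Σ_{k=0}^{c} a^k/k!
a^5/5! = 0.174802
Σ terms (k=0..5): 1.00000 + 1.83800 + 1.68912 + 1.03487 + 0.47552 + 0.17480 = 6.212315
B = 0.174802/6.212315 = 0.028138

Final: 0.028138


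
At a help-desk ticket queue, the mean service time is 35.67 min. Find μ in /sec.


μ = 1/(service time) in consistent units.
1 second = 0.0166667 min, so μ = 0.0166667/35.67 = 0.0004672 per second

Final: 0.0004672 /sec


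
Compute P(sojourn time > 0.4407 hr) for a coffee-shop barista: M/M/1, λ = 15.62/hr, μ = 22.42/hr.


W ~ Exponential(μ−λ) for M/M/1.
μ − λ = 22.42 − 15.62 = 6.8000
P(W > t) = e^{−(μ−λ)t} = e^{−2.9968} = 0.049949

Final: 0.049949


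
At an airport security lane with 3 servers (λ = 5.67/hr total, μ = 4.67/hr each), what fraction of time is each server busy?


ρ = λ/(cμ) = 5.67/(3·4.67) = 5.67/14.01 = 0.4047

Final: 0.4047


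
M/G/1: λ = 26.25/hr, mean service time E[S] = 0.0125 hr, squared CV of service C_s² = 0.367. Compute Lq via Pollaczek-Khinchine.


ρ = λ·E[S] = 26.25·0.0125 = 0.3281
Lq = ρ²(1+C_s²)/(2(1−ρ)) = 0.1077·(1+0.367)/(2·0.6719)
= 0.1077·1.3670/1.3438 = 0.10953

Final: 0.10953


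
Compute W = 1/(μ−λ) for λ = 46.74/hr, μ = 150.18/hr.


W = 1/(μ−λ) = 1/(150.18 − 46.74) = 1/103.44 = 0.009667 hr

Final: 0.009667 hr


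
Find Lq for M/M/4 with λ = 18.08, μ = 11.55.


a = λ/μ = 1.5654; ρ = a/4 = 0.3913
P₀ = 0.206574
Lq = P₀·a^c·ρ / (c!·(1−ρ)²) = 0.206574·6.00435·0.3913/(24·0.37046)
= 0.05459

Final: 0.05459


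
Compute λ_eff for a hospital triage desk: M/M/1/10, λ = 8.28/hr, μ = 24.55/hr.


ρ = 0.3373; P_K = (1−ρ)ρ^10/(1−ρ^11) = 0.00001262
λ_eff = λ(1 − P_K) = 8.28·(1 − 0.00001262) = 8.28·0.999987 = 8.2799 /hr

Final: 8.2799 /hr


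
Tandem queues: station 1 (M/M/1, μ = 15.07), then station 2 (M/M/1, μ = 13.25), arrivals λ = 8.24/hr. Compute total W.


Each node sees arrival rate λ = 8.24/hr (tandem ⇒ throughput preserved).
W₁ = 1/(μ₁−λ) = 1/(15.07−8.24) = 0.14641 hr
W₂ = 1/(μ₂−λ) = 1/(13.25−8.24) = 0.19960 hr
W_total = W₁ + W₂ = 0.14641 + 0.19960 = 0.34601 hr

Final: 0.34601 hr


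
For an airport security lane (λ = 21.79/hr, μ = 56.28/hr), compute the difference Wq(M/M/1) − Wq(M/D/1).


ρ = 21.79/56.28 = 0.3872
Wq(M/M/1) = ρ/(μ−λ) = 0.3872/34.49 = 0.01123 hr
Wq(M/D/1) = ρ/(2(μ−λ)) = 0.005613 hr
Savings = 0.01123 − 0.005613 = 0.005613 hr

Final: 0.005613 hr


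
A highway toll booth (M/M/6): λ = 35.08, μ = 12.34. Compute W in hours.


a = 2.8428; ρ = 0.4738; P₀ = 0.057557
Lq = P₀·a^c·ρ/(c!(1−ρ)²) = 0.07220
Wq = Lq/λ = 0.07220/35.08 = 0.002058 hr
W = Wq + 1/μ = 0.002058 + 0.08104 = 0.08310 hr

Final: 0.08310 hr


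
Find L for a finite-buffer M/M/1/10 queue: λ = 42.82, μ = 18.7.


ρ = 42.82/18.7 = 2.2898
L = ρ[1 − (K+1)ρ^K + Kρ^(K+1)] / [(1−ρ)(1−ρ^(K+1))]
Numerator: 2.2898·(1 − 11·3963.241750 + 10·9075.187793) = 107982.465446
Denominator: (-1.2898)·(-9074.187793) = 11704.246500
L = 107982.465446/11704.246500 = 9.2259

Final: 9.2259


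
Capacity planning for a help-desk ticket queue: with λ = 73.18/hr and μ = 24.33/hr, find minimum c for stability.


Stability requires cμ > λ ⇔ c > λ/μ.
λ/μ = 73.18/24.33 = 3.0078
Minimum integer c = ⌊3.0078⌋ + 1 = 4
Check: 4·24.33 = 97.32 > 73.18, while 3·24.33 = 72.99 ≤ 73.18

Final: 4 servers


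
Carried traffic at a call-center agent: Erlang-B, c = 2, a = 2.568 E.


B(2,2.568) = 0.480286 (Erlang-B)
Carried load = a(1 − B) = 2.568·(1 − 0.480286) = 2.568·0.519714 = 1.3346 E

Final: 1.3346 Erlangs


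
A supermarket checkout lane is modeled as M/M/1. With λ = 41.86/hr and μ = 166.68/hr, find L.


ρ = λ/μ = 41.86/166.68 = 0.2511
L = ρ/(1−ρ) = 0.2511/(1 − 0.2511) = 0.2511/0.7489 = 0.3354

Final: 0.3354


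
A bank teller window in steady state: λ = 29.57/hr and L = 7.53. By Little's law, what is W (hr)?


W = L/λ = 7.53/29.57 = 0.2546 hr

Final: 0.2546 hr


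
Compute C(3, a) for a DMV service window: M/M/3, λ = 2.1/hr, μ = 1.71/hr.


a = λ/μ = 1.2281; ρ = a/3 = 0.4094
P₀ = 0.285325 (from M/M/c formula)
C(c,a) = [a^c/(c!(1−ρ))]·P₀ = [1.85212/(6·0.5906)]·0.285325
= 0.52263·0.285325 = 0.149119

Final: 0.149119


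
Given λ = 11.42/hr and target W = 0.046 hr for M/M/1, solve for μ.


W = 1/(μ−λ) ⇒ μ − λ = 1/W = 1/0.046 = 21.7391
μ = λ + 1/W = 11.42 + 21.7391 = 33.1591 per hr

Final: 33.1591 /hr


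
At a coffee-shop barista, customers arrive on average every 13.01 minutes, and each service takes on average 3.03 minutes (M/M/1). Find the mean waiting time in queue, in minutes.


λ = 60/13.01 = 4.6118 /hr
μ = 60/3.03 = 19.8020 /hr
ρ = λ/μ = 4.6118/19.8020 = 0.2329
Wq = ρ/(μ−λ) = 0.2329/(19.8020−4.6118) = 0.01533 hr
In minutes: 0.01533·60 = 0.9199 min

Final: 0.9199 min


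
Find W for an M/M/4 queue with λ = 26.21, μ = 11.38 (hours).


a = 2.3032; ρ = 0.5758; P₀ = 0.092976
Lq = P₀·a^c·ρ/(c!(1−ρ)²) = 0.34879
Wq = Lq/λ = 0.34879/26.21 = 0.01331 hr
W = Wq + 1/μ = 0.01331 + 0.08787 = 0.10118 hr

Final: 0.10118 hr


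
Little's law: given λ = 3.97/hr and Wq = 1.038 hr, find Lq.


Lq = λWq = 3.97·1.038 = 4.1209

Final: 4.1209


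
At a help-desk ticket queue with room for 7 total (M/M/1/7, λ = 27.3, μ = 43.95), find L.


ρ = 27.3/43.95 = 0.6212
L = ρ[1 − (K+1)ρ^K + Kρ^(K+1)] / [(1−ρ)(1−ρ^(K+1))]
Numerator: 0.6212·(1 − 8·0.035680 + 7·0.022163) = 0.540224
Denominator: (0.3788)·(0.977837) = 0.370443
L = 0.540224/0.370443 = 1.4583

Final: 1.4583


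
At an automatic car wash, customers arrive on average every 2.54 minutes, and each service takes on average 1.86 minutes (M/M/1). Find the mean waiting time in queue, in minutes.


λ = 60/2.54 = 23.6220 /hr
μ = 60/1.86 = 32.2581 /hr
ρ = λ/μ = 23.6220/32.2581 = 0.7323
Wq = ρ/(μ−λ) = 0.7323/(32.2581−23.6220) = 0.08479 hr
In minutes: 0.08479·60 = 5.088 min

Final: 5.088 min


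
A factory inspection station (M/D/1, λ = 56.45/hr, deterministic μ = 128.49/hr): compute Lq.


ρ = 56.45/128.49 = 0.4393
M/D/1: Lq = ρ²/(2(1−ρ)) = 0.1930/(2·0.5607) = 0.17213

Final: 0.17213


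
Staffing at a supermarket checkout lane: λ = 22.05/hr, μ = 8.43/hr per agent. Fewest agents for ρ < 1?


Stability requires cμ > λ ⇔ c > λ/μ.
λ/μ = 22.05/8.43 = 2.6157
Minimum integer c = ⌊2.6157⌋ + 1 = 3
Check: 3·8.43 = 25.29 > 22.05, while 2·8.43 = 16.86 ≤ 22.05

Final: 3 servers


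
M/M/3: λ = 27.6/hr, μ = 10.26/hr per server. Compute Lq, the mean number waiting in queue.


a = λ/μ = 2.6901; ρ = a/3 = 0.8967
P₀ = 0.025832
Lq = P₀·a^c·ρ / (c!·(1−ρ)²) = 0.025832·19.46638·0.8967/(6·0.01067)
= 7.04071

Final: 7.04071


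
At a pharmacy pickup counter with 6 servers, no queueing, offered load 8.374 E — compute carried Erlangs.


B(6,8.374) = 0.409592 (Erlang-B)
Carried load = a(1 − B) = 8.374·(1 − 0.409592) = 8.374·0.590408 = 4.9441 E

Final: 4.9441 Erlangs


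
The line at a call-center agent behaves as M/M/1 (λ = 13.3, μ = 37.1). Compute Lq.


ρ = 13.3/37.1 = 0.3585
Lq = ρ²/(1−ρ) = 0.1285/0.6415 = 0.2003

Final: 0.2003


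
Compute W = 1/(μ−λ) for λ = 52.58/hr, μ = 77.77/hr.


W = 1/(μ−λ) = 1/(77.77 − 52.58) = 1/25.19 = 0.03970 hr

Final: 0.03970 hr


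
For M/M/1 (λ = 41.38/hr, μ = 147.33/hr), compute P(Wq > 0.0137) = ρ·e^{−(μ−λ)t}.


ρ = 41.38/147.33 = 0.2809
P(Wq > t) = ρ·e^{−(μ−λ)t} = 0.2809·e^{−1.4515}
= 0.2809·0.234215 = 0.065783

Final: 0.065783


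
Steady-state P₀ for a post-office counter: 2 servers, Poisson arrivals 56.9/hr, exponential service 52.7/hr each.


a = λ/μ = 56.9/52.7 = 1.0797; ρ = a/c = 0.5398
Σ_{k=0}^{1} a^k/k! (terms k=0..1) = 1.00000 + 1.07970 = 2.07970
Tail: a^2/(2!(1−ρ)) = 1.16574/(2·0.4602) = 1.26670
P₀ = 1/(2.07970 + 1.26670) = 1/3.34639 = 0.298829

Final: 0.298829


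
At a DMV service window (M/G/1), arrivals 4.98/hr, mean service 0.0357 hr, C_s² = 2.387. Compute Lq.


ρ = λ·E[S] = 4.98·0.0357 = 0.1778
Lq = ρ²(1+C_s²)/(2(1−ρ)) = 0.03161·(1+2.387)/(2·0.8222)
= 0.03161·3.3870/1.6444 = 0.06510

Final: 0.06510


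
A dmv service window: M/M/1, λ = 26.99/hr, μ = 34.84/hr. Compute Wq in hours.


ρ = 26.99/34.84 = 0.7747
Wq = ρ/(μ−λ) = 0.7747/(34.84 − 26.99) = 0.7747/7.85 = 0.09869 hr

Final: 0.09869 hr


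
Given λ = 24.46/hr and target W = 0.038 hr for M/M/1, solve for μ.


W = 1/(μ−λ) ⇒ μ − λ = 1/W = 1/0.038 = 26.3158
μ = λ + 1/W = 24.46 + 26.3158 = 50.7758 per hr

Final: 50.7758 /hr


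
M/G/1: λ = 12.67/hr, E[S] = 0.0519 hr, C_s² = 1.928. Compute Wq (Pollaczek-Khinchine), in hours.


ρ = λ·E[S] = 12.67·0.0519 = 0.6576
E[S²] = E[S]²(1+C_s²) = 0.0519²·(1+1.928) = 0.007887
Wq = λ·E[S²]/(2(1−ρ)) = 12.67·0.007887/(2·0.3424) = 0.14591 hr

Final: 0.14591 hr


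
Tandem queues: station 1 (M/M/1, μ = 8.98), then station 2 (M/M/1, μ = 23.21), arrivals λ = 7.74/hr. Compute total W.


Each node sees arrival rate λ = 7.74/hr (tandem ⇒ throughput preserved).
W₁ = 1/(μ₁−λ) = 1/(8.98−7.74) = 0.80645 hr
W₂ = 1/(μ₂−λ) = 1/(23.21−7.74) = 0.06464 hr
W_total = W₁ + W₂ = 0.80645 + 0.06464 = 0.87109 hr

Final: 0.87109 hr


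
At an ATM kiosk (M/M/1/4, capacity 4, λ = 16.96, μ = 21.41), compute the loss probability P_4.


ρ = λ/μ = 16.96/21.41 = 0.7922
P_K = (1−ρ)ρ^K/(1−ρ^(K+1)) = (0.2078·0.393765)/(1 − 0.311922)
= 0.081843/0.688078 = 0.118944

Final: 0.118944


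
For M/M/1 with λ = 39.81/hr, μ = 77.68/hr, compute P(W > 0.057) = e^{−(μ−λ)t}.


W ~ Exponential(μ−λ) for M/M/1.
μ − λ = 77.68 − 39.81 = 37.8700
P(W > t) = e^{−(μ−λ)t} = e^{−2.1586} = 0.115488

Final: 0.115488


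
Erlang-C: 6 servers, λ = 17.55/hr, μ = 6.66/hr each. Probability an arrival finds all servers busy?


a = λ/μ = 2.6351; ρ = a/6 = 0.4392
P₀ = 0.071154 (from M/M/c formula)
C(c,a) = [a^c/(c!(1−ρ))]·P₀ = [334.82459/(720·0.5608)]·0.071154
= 0.82922·0.071154 = 0.059002

Final: 0.059002


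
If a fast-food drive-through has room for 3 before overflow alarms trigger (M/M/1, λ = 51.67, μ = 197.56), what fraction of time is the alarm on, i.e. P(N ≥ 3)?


ρ = 51.67/197.56 = 0.2615
P(N ≥ n) = ρ^n = 0.2615^3 = 0.017890

Final: 0.017890


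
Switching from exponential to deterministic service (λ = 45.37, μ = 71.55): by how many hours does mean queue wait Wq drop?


ρ = 45.37/71.55 = 0.6341
Wq(M/M/1) = ρ/(μ−λ) = 0.6341/26.18 = 0.02422 hr
Wq(M/D/1) = ρ/(2(μ−λ)) = 0.01211 hr
Savings = 0.02422 − 0.01211 = 0.01211 hr

Final: 0.01211 hr


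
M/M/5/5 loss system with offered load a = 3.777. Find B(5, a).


B(c,a) = (a^c/c!) / Σ_{k=0}^{c} a^k/k!
a^5/5! = 6.405509
Σ terms (k=0..5): 1.00000 + 3.77700 + 7.13286 + 8.98028 + 8.47963 + 6.40551 = 35.775276
B = 6.405509/35.775276 = 0.179048

Final: 0.179048


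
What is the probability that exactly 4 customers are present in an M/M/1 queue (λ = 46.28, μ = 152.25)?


ρ = 46.28/152.25 = 0.3040
P_n = (1−ρ)·ρ^n = (1 − 0.3040)·0.3040^4 = 0.6960·0.008538 = 0.005943

Final: 0.005943


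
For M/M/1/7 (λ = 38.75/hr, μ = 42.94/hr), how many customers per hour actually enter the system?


ρ = 0.9024; P_K = (1−ρ)ρ^7/(1−ρ^8) = 0.084897
λ_eff = λ(1 − P_K) = 38.75·(1 − 0.084897) = 38.75·0.915103 = 35.4602 /hr

Final: 35.4602 /hr


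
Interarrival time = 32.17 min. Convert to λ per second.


λ = 1/(interarrival time) in consistent units.
1 second = 0.0166667 min, so λ = 0.0166667/32.17 = 0.0005181 per second

Final: 0.0005181 /sec


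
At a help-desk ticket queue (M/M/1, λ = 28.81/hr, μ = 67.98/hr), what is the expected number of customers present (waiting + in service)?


ρ = λ/μ = 28.81/67.98 = 0.4238
L = ρ/(1−ρ) = 0.4238/(1 − 0.4238) = 0.4238/0.5762 = 0.7355

Final: 0.7355


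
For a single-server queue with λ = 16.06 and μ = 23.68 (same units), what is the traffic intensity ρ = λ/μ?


ρ = λ/μ = 16.06/23.68 = 0.6782

Final: 0.6782
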